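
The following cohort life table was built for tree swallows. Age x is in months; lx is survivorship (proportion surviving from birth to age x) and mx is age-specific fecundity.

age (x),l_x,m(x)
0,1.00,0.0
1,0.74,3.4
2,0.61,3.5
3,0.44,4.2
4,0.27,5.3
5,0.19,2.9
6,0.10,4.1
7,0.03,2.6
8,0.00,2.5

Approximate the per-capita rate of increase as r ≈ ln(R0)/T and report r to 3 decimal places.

0.826

R0 = Σ lx·mx = 0 + 2.516 + 2.135 + 1.848 + 1.431 + 0.551 + 0.41 + 0.078 + 0 = 8.969
Σ x·lx·mx = 23.815; T = 23.815/8.969 = 2.65526…
r ≈ ln(R0)/T = ln(8.969)/2.65526… = 0.8262… → 0.826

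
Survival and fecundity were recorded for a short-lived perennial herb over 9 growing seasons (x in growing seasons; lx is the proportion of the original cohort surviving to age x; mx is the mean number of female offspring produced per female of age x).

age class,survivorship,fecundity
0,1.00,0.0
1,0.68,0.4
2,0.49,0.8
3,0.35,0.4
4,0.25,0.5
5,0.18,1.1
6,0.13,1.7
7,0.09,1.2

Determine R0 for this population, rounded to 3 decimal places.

lx·mx by age: 0, 0.272, 0.392, 0.14, 0.125, 0.198, 0.221, 0.108
R0 = Σ lx·mx = 1.456 → 1.456

1.456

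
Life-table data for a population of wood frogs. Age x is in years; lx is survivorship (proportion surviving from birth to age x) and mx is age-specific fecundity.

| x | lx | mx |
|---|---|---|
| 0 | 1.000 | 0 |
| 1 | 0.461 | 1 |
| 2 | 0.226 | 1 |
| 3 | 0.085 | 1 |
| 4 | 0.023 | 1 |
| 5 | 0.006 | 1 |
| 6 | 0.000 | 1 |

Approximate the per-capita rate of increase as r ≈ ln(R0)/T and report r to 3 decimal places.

-0.138

R0 = Σ lx·mx = 0 + 0.461 + 0.226 + 0.085 + 0.023 + 0.006 + 0 = 0.801
Σ x·lx·mx = 1.29; T = 1.29/0.801 = 1.61049…
r ≈ ln(R0)/T = ln(0.801)/1.61049… = -0.13778… → -0.138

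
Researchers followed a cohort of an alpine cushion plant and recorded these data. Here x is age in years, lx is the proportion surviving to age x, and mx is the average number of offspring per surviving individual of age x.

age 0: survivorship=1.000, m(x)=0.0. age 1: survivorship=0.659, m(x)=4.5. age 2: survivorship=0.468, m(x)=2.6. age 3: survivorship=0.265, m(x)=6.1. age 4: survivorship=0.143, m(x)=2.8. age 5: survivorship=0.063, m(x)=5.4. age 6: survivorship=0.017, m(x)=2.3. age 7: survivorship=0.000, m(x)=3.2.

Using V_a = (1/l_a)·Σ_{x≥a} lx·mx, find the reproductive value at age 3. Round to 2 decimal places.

lx·mx for x ≥ 3: 1.6165, 0.4004, 0.3402, 0.0391, 0 → sum = 2.3962
V_3 = 2.3962 / l_3 = 2.3962 / 0.265 = 9.042264… → 9.04

9.04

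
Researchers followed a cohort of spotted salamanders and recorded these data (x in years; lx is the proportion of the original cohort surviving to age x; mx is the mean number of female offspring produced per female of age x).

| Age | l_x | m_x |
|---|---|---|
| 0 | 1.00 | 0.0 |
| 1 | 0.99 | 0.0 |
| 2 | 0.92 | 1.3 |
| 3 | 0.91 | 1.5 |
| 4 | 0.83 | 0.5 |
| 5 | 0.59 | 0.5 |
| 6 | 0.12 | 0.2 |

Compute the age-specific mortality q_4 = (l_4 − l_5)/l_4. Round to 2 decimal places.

0.29

q_4 = (l_4 − l_5) / l_4 = (0.83 − 0.59) / 0.83
     = 0.24 / 0.83 = 0.289157… → 0.29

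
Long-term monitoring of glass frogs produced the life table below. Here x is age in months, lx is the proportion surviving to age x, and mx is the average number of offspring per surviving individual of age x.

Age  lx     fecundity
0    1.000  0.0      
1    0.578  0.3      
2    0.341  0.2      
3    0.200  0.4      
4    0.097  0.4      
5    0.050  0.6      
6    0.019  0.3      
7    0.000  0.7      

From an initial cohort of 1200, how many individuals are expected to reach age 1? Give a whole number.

Expected survivors = N0 · l_1 = 1200 × 0.578 = 693.6 → 694

694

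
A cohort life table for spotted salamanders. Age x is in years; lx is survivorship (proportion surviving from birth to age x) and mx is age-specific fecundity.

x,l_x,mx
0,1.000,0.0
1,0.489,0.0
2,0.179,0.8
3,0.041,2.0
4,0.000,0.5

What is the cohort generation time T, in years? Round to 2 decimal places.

lx·mx: 0, 0, 0.1432, 0.082, 0 → R0 = 0.2252
x·lx·mx: 0, 0, 0.2864, 0.246, 0 → Σ = 0.5324
T = 0.5324 / 0.2252 = 2.364121… → 2.36

2.36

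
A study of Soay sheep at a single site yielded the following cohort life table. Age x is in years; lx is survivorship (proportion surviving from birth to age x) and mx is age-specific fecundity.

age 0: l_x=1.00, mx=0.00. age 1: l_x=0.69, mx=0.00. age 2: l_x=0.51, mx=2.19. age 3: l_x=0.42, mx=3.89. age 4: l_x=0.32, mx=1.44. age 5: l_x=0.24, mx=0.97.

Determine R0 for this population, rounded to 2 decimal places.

3.44

lx·mx by age: 0, 0, 1.1169, 1.6338, 0.4608, 0.2328
R0 = Σ lx·mx = 3.4443 → 3.44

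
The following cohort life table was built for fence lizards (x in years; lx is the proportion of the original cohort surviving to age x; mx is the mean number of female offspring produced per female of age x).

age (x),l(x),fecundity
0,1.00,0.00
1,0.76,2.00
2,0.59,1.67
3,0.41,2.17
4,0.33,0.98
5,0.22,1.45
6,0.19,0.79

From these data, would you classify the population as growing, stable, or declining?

R0 = Σ lx·mx = 0 + 1.52 + 0.9853 + 0.8897 + 0.3234 + 0.319 + 0.1501 = 4.1875
R0 > 1, so the population is growing.

growing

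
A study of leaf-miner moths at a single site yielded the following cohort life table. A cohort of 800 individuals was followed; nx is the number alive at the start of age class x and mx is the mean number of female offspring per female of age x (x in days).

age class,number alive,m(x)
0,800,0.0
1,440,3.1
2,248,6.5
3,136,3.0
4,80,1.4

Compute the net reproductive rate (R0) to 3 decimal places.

4.370

lx = nx/n0 = nx/800: 1, 0.55, 0.31, 0.17, 0.1
lx·mx by age: 0, 1.705, 2.015, 0.51, 0.14
R0 = Σ lx·mx = 4.37 → 4.370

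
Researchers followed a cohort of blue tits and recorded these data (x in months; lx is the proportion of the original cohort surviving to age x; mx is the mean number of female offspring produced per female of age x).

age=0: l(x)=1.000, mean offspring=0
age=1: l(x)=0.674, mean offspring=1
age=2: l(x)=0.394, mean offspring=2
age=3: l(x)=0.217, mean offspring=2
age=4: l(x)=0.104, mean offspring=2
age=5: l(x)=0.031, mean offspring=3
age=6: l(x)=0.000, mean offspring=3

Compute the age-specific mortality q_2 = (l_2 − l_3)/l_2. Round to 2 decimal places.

0.45

q_2 = (l_2 − l_3) / l_2 = (0.394 − 0.217) / 0.394
     = 0.177 / 0.394 = 0.449239… → 0.45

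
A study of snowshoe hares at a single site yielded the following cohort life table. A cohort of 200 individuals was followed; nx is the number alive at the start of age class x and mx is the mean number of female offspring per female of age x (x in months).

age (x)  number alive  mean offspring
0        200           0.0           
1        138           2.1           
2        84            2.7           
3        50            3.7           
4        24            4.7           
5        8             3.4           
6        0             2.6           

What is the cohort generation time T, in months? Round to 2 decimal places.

lx = nx/n0 = nx/200: 1, 0.69, 0.42, 0.25, 0.12, 0.04, 0
lx·mx: 0, 1.449, 1.134, 0.925, 0.564, 0.136, 0 → R0 = 4.208
x·lx·mx: 0, 1.449, 2.268, 2.775, 2.256, 0.68, 0 → Σ = 9.428
T = 9.428 / 4.208 = 2.240494… → 2.24

2.24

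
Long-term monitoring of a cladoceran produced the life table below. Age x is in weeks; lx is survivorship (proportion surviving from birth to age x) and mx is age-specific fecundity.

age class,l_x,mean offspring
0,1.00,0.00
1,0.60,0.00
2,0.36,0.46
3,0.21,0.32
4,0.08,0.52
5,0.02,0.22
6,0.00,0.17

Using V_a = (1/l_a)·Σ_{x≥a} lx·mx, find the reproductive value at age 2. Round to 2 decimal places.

lx·mx for x ≥ 2: 0.1656, 0.0672, 0.0416, 0.0044, 0 → sum = 0.2788
V_2 = 0.2788 / l_2 = 0.2788 / 0.36 = 0.774444… → 0.77

0.77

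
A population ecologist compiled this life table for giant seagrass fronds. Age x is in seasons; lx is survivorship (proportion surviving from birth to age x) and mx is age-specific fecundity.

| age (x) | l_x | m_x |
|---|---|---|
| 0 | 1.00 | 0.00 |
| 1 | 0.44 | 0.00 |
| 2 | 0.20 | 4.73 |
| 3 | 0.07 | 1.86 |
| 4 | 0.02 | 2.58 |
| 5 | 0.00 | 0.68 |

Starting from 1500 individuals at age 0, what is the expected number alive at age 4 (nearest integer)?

Expected survivors = N0 · l_4 = 1500 × 0.02 = 30 → 30

30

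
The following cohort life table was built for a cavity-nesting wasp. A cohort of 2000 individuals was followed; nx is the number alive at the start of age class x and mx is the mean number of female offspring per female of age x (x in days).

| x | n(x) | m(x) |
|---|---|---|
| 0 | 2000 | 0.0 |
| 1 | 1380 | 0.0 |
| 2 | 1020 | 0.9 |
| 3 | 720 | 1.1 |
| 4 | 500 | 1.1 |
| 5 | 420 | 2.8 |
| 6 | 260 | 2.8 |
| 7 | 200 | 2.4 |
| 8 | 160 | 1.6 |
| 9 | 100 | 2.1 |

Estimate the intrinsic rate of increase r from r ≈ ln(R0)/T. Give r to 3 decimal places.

lx = nx/n0 = nx/2000: 1, 0.69, 0.51, 0.36, 0.25, 0.21, 0.13, 0.1, 0.08, 0.05
R0 = Σ lx·mx = 0 + 0 + 0.459 + 0.396 + 0.275 + 0.588 + 0.364 + 0.24 + 0.128 + 0.105 = 2.555
Σ x·lx·mx = 11.979; T = 11.979/2.555 = 4.68845…
r ≈ ln(R0)/T = ln(2.555)/4.68845… = 0.20008… → 0.200

0.200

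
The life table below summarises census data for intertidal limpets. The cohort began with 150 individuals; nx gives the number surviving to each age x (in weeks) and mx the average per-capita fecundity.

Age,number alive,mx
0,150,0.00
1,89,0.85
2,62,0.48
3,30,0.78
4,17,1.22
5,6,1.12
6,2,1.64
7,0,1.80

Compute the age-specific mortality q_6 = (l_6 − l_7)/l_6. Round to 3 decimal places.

1.000

lx = nx/n0 = nx/150: 1, 0.59333…, 0.41333…, 0.2, 0.11333…, 0.04, 0.01333…, 0
q_6 = (l_6 − l_7) / l_6 = (0.013333… − 0) / 0.013333…
     = 0.013333… / 0.013333… = 1 → 1.000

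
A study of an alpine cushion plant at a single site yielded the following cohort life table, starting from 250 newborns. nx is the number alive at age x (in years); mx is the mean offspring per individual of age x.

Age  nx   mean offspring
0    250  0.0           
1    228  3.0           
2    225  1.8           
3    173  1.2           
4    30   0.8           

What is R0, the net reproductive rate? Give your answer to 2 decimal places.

5.28

lx = nx/n0 = nx/250: 1, 0.912, 0.9, 0.692, 0.12
lx·mx by age: 0, 2.736, 1.62, 0.8304, 0.096
R0 = Σ lx·mx = 5.2824 → 5.28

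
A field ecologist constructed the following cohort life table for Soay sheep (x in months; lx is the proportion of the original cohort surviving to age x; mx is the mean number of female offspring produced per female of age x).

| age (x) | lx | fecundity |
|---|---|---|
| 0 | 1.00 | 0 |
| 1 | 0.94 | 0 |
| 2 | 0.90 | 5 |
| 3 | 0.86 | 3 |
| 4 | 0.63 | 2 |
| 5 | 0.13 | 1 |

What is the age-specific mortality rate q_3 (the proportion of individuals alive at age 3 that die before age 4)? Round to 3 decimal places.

0.267

q_3 = (l_3 − l_4) / l_3 = (0.86 − 0.63) / 0.86
     = 0.23 / 0.86 = 0.267442… → 0.267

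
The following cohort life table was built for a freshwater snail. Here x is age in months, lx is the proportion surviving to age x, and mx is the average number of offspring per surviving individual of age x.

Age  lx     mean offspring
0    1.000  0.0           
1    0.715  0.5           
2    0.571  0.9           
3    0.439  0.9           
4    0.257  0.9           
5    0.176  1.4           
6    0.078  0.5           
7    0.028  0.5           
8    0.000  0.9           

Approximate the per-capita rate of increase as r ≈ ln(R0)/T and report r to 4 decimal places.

R0 = Σ lx·mx = 0 + 0.3575 + 0.5139 + 0.3951 + 0.2313 + 0.2464 + 0.039 + 0.014 + 0 = 1.7972
Σ x·lx·mx = 5.0598; T = 5.0598/1.7972 = 2.81538…
r ≈ ln(R0)/T = ln(1.7972)/2.81538… = 0.208224… → 0.2082

0.2082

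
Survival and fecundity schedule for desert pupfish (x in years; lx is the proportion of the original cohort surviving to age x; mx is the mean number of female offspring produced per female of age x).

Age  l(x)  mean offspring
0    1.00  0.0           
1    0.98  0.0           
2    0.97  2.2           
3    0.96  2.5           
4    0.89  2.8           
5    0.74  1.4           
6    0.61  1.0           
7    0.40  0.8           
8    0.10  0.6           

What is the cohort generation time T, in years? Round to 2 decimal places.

3.65

lx·mx: 0, 0, 2.134, 2.4, 2.492, 1.036, 0.61, 0.32, 0.06 → R0 = 9.052
x·lx·mx: 0, 0, 4.268, 7.2, 9.968, 5.18, 3.66, 2.24, 0.48 → Σ = 32.996
T = 32.996 / 9.052 = 3.645161… → 3.65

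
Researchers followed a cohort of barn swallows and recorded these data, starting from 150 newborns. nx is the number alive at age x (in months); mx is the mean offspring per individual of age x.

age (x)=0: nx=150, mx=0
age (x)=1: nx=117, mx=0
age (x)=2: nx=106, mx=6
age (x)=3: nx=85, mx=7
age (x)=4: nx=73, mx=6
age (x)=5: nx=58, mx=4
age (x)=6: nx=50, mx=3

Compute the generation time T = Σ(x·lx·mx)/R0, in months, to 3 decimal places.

lx = nx/n0 = nx/150: 1, 0.78, 0.70667…, 0.56667…, 0.48667…, 0.38667…, 0.33333…
lx·mx: 0, 0, 4.24…, 3.966667…, 2.92…, 1.546667…, 1… → R0 = 13.673333…
x·lx·mx: 0, 0, 8.48…, 11.9…, 11.68…, 7.733333…, 6… → Σ = 45.793333…
T = 45.793333… / 13.673333… = 3.349098… → 3.349

3.349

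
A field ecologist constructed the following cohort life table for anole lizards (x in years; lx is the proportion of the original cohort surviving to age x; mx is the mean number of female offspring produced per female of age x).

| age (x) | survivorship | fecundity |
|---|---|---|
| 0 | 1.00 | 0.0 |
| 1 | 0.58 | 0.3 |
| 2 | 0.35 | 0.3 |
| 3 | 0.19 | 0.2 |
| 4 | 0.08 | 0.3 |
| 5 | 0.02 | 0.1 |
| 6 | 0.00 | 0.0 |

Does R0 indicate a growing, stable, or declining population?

R0 = Σ lx·mx = 0 + 0.174 + 0.105 + 0.038 + 0.024 + 0.002 + 0 = 0.343
R0 < 1, so the population is declining.

declining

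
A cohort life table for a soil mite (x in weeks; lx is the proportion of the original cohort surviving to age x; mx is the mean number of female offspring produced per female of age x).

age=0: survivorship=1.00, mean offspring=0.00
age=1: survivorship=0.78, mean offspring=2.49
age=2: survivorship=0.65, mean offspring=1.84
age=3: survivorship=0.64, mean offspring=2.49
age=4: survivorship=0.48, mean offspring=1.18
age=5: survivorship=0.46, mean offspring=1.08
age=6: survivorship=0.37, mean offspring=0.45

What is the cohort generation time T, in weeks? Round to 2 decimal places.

2.49

lx·mx: 0, 1.9422, 1.196, 1.5936, 0.5664, 0.4968, 0.1665 → R0 = 5.9615
x·lx·mx: 0, 1.9422, 2.392, 4.7808, 2.2656, 2.484, 0.999 → Σ = 14.8636
T = 14.8636 / 5.9615 = 2.493265… → 2.49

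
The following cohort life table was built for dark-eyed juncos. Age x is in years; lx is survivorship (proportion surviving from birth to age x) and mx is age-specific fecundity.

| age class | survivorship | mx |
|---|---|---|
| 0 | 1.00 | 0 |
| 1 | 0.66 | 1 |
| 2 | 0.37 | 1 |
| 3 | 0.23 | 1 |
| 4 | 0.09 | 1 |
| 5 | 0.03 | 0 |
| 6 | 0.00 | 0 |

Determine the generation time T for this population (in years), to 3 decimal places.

lx·mx: 0, 0.66, 0.37, 0.23, 0.09, 0, 0 → R0 = 1.35
x·lx·mx: 0, 0.66, 0.74, 0.69, 0.36, 0, 0 → Σ = 2.45
T = 2.45 / 1.35 = 1.814815… → 1.815

1.815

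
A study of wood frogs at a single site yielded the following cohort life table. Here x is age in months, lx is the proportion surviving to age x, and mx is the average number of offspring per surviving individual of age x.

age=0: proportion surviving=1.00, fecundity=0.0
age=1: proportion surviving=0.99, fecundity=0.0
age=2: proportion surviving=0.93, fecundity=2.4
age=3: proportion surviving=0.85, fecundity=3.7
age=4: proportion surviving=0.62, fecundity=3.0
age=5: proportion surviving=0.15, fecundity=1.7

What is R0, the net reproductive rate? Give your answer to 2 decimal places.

7.49

lx·mx by age: 0, 0, 2.232, 3.145, 1.86, 0.255
R0 = Σ lx·mx = 7.492 → 7.49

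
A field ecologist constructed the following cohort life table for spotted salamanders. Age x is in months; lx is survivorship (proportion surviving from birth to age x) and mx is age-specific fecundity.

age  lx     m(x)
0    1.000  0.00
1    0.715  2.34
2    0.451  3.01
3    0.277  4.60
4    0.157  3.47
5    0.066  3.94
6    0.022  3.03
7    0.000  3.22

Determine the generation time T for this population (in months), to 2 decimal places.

lx·mx: 0, 1.6731, 1.35751, 1.2742, 0.54479, 0.26004, 0.06666, 0 → R0 = 5.1763
x·lx·mx: 0, 1.6731, 2.71502, 3.8226, 2.17916, 1.3002, 0.39996, 0 → Σ = 12.09004
T = 12.09004 / 5.1763 = 2.335653… → 2.34

2.34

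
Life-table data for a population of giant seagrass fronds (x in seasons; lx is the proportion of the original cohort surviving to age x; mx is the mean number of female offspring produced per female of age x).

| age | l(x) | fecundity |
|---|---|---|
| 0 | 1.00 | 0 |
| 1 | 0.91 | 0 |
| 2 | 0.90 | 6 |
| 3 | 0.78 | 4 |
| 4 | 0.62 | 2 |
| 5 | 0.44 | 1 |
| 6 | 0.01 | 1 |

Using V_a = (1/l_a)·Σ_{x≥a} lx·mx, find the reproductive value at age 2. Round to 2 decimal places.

11.34

lx·mx for x ≥ 2: 5.4, 3.12, 1.24, 0.44, 0.01 → sum = 10.21
V_2 = 10.21 / l_2 = 10.21 / 0.9 = 11.344444… → 11.34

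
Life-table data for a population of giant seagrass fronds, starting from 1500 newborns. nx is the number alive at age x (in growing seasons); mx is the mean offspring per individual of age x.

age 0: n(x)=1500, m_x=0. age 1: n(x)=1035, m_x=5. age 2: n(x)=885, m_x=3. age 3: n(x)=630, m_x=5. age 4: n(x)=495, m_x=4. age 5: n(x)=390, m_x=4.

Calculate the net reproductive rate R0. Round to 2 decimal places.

lx = nx/n0 = nx/1500: 1, 0.69, 0.59, 0.42, 0.33, 0.26
lx·mx by age: 0, 3.45, 1.77, 2.1, 1.32, 1.04
R0 = Σ lx·mx = 9.68 → 9.68

9.68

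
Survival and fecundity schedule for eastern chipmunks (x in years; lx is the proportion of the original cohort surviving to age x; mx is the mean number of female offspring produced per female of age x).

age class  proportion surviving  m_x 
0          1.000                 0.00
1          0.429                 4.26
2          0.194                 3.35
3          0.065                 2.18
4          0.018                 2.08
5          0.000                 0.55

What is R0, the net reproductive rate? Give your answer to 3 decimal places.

2.657

lx·mx by age: 0, 1.82754, 0.6499, 0.1417, 0.03744, 0
R0 = Σ lx·mx = 2.65658 → 2.657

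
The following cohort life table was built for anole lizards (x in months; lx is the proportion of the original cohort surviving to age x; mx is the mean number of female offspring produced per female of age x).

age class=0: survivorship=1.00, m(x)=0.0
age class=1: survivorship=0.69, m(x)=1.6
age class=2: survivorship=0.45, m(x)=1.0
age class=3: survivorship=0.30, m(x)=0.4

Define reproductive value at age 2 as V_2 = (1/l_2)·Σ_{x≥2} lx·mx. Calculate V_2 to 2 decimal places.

1.27

lx·mx for x ≥ 2: 0.45, 0.12 → sum = 0.57
V_2 = 0.57 / l_2 = 0.57 / 0.45 = 1.266667… → 1.27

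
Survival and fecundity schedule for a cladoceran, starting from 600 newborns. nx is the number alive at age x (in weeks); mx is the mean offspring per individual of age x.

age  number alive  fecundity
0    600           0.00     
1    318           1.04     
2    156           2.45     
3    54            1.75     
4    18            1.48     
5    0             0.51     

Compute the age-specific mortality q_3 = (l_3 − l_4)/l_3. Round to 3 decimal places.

lx = nx/n0 = nx/600: 1, 0.53, 0.26, 0.09, 0.03, 0
q_3 = (l_3 − l_4) / l_3 = (0.09 − 0.03) / 0.09
     = 0.06 / 0.09 = 0.666667… → 0.667

0.667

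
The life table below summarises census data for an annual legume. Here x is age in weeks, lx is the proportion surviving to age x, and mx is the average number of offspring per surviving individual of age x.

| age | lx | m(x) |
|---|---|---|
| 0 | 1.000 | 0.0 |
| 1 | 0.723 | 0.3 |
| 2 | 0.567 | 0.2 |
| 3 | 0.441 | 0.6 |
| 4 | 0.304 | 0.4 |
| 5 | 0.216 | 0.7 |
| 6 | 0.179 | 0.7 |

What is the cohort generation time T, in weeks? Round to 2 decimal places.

3.25

lx·mx: 0, 0.2169, 0.1134, 0.2646, 0.1216, 0.1512, 0.1253 → R0 = 0.993
x·lx·mx: 0, 0.2169, 0.2268, 0.7938, 0.4864, 0.756, 0.7518 → Σ = 3.2317
T = 3.2317 / 0.993 = 3.254481… → 3.25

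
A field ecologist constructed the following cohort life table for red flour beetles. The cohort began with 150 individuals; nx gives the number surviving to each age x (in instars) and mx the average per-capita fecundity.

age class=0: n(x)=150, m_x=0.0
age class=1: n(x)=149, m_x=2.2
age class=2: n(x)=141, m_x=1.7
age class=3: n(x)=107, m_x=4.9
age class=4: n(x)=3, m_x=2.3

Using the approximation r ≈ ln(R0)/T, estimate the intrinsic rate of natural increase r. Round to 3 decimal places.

0.909

lx = nx/n0 = nx/150: 1, 0.99333…, 0.94, 0.71333…, 0.02
R0 = Σ lx·mx = 0 + 2.18533… + 1.598 + 3.49533… + 0.046 = 7.324667…
Σ x·lx·mx = 16.051333…; T = 16.051333…/7.324667… = 2.19141…
r ≈ ln(R0)/T = ln(7.324667…)/2.19141… = 0.90866… → 0.909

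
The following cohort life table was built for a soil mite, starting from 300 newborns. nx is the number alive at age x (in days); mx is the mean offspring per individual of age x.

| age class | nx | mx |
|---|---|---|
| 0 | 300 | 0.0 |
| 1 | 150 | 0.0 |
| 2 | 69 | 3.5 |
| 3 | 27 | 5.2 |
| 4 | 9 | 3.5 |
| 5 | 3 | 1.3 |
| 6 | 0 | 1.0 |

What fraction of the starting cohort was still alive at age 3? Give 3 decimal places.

l_3 = n_3/n_0 = 27/300 = 0.09 → 0.090

0.090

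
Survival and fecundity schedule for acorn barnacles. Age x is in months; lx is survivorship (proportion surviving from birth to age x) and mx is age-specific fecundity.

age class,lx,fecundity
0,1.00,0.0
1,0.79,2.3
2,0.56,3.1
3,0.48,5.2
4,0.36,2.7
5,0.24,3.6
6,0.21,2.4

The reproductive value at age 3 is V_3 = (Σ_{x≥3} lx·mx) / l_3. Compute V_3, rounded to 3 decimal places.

lx·mx for x ≥ 3: 2.496, 0.972, 0.864, 0.504 → sum = 4.836
V_3 = 4.836 / l_3 = 4.836 / 0.48 = 10.075 → 10.075

10.075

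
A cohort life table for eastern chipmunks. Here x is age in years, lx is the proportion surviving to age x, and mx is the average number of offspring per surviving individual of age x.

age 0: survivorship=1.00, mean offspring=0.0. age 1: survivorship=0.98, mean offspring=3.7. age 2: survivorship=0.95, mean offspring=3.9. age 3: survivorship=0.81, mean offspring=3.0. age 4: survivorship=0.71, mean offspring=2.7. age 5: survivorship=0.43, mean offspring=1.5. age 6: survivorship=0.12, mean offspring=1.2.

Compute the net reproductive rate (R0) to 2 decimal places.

lx·mx by age: 0, 3.626, 3.705, 2.43, 1.917, 0.645, 0.144
R0 = Σ lx·mx = 12.467 → 12.47

12.47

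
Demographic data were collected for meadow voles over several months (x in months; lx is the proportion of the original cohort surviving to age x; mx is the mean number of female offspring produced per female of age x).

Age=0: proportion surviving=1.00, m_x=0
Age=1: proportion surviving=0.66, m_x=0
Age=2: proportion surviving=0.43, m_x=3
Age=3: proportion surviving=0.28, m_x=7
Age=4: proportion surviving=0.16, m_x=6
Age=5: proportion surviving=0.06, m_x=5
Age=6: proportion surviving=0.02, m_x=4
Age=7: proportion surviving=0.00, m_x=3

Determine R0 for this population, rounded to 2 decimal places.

lx·mx by age: 0, 0, 1.29, 1.96, 0.96, 0.3, 0.08, 0
R0 = Σ lx·mx = 4.59 → 4.59

4.59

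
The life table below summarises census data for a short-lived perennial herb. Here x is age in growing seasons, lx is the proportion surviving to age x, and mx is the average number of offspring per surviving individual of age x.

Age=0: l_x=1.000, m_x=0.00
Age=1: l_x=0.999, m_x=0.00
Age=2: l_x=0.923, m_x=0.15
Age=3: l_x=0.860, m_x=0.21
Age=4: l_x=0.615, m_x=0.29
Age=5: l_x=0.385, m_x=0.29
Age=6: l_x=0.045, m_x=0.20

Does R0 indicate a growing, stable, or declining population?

declining

R0 = Σ lx·mx = 0 + 0 + 0.13845 + 0.1806 + 0.17835 + 0.11165 + 0.009 = 0.61805
R0 < 1, so the population is declining.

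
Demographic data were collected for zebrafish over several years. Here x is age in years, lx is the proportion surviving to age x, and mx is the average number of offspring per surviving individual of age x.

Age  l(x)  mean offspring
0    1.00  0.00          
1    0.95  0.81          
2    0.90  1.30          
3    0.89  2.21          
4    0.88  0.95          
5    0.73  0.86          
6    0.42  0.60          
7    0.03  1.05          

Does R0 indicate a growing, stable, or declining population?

growing

R0 = Σ lx·mx = 0 + 0.7695 + 1.17 + 1.9669 + 0.836 + 0.6278 + 0.252 + 0.0315 = 5.6537
R0 > 1, so the population is growing.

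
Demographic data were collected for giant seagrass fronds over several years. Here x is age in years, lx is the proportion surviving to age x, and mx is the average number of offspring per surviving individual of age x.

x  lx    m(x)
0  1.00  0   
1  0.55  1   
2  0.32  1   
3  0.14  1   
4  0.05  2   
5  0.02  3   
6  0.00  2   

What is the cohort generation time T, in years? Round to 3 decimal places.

lx·mx: 0, 0.55, 0.32, 0.14, 0.1, 0.06, 0 → R0 = 1.17
x·lx·mx: 0, 0.55, 0.64, 0.42, 0.4, 0.3, 0 → Σ = 2.31
T = 2.31 / 1.17 = 1.974359… → 1.974

1.974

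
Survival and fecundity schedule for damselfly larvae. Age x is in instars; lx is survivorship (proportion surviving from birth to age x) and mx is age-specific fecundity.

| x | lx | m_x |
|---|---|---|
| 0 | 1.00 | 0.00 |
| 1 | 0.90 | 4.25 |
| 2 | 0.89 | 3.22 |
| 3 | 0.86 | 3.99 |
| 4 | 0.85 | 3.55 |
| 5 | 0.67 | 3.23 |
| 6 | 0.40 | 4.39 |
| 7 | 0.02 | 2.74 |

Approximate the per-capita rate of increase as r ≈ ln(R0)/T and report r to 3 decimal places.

0.906

R0 = Σ lx·mx = 0 + 3.825 + 2.8658 + 3.4314 + 3.0175 + 2.1641 + 1.756 + 0.0548 = 17.1146
Σ x·lx·mx = 53.6609; T = 53.6609/17.1146 = 3.13539…
r ≈ ln(R0)/T = ln(17.1146)/3.13539… = 0.90577… → 0.906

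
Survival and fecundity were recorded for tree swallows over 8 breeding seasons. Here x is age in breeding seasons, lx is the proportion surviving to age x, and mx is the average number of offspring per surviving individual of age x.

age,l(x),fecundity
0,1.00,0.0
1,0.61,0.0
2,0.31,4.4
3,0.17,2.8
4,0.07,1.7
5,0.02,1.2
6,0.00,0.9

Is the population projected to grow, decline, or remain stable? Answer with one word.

R0 = Σ lx·mx = 0 + 0 + 1.364 + 0.476 + 0.119 + 0.024 + 0 = 1.983
R0 > 1, so the population is growing.

growing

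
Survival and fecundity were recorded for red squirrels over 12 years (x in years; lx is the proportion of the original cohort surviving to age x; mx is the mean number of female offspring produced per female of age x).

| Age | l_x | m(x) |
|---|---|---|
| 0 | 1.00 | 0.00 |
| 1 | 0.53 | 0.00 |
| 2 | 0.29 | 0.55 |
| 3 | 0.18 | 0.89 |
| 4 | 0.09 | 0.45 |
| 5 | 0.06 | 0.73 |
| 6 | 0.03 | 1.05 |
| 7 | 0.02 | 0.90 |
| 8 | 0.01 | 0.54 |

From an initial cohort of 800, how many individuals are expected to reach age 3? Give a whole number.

144

Expected survivors = N0 · l_3 = 800 × 0.18 = 144 → 144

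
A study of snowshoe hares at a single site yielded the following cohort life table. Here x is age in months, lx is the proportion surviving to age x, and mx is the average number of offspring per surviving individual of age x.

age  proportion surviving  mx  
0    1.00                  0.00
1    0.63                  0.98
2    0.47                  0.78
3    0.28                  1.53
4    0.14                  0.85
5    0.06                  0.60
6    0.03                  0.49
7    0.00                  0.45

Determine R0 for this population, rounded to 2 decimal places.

1.58

lx·mx by age: 0, 0.6174, 0.3666, 0.4284, 0.119, 0.036, 0.0147, 0
R0 = Σ lx·mx = 1.5821 → 1.58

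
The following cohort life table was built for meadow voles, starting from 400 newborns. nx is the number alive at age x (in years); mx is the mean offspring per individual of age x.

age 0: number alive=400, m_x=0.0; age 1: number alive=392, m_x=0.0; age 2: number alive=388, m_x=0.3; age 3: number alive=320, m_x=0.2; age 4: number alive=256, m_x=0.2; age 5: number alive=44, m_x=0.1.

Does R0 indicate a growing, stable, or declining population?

declining

lx = nx/n0 = nx/400: 1, 0.98, 0.97, 0.8, 0.64, 0.11
R0 = Σ lx·mx = 0 + 0 + 0.291 + 0.16 + 0.128 + 0.011 = 0.59
R0 < 1, so the population is declining.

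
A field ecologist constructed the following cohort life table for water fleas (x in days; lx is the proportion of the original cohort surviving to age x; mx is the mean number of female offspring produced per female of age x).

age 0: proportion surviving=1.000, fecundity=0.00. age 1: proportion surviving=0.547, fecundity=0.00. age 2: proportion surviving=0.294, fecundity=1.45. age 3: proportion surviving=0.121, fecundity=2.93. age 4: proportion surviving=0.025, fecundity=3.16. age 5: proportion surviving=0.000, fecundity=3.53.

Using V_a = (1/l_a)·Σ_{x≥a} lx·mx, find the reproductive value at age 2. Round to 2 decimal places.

lx·mx for x ≥ 2: 0.4263, 0.35453, 0.079, 0 → sum = 0.85983
V_2 = 0.85983 / l_2 = 0.85983 / 0.294 = 2.924592… → 2.92

2.92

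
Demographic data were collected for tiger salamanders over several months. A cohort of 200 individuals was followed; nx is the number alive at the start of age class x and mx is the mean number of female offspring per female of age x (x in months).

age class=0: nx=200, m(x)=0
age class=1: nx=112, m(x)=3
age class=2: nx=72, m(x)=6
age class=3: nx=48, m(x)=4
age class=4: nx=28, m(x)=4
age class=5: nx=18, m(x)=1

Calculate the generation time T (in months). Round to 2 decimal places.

2.12

lx = nx/n0 = nx/200: 1, 0.56, 0.36, 0.24, 0.14, 0.09
lx·mx: 0, 1.68, 2.16, 0.96, 0.56, 0.09 → R0 = 5.45
x·lx·mx: 0, 1.68, 4.32, 2.88, 2.24, 0.45 → Σ = 11.57
T = 11.57 / 5.45 = 2.122936… → 2.12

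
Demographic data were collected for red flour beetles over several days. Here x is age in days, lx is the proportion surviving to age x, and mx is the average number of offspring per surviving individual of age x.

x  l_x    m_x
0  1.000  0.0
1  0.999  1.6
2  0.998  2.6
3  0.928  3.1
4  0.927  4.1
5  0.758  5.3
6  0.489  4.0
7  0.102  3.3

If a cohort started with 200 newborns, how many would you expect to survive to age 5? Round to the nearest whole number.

152

Expected survivors = N0 · l_5 = 200 × 0.758 = 151.6 → 152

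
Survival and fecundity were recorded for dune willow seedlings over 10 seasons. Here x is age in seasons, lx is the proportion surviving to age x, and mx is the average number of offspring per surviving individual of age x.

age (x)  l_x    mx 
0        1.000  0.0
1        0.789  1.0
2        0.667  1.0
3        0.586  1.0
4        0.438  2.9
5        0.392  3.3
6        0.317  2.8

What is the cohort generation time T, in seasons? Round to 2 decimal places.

lx·mx: 0, 0.789, 0.667, 0.586, 1.2702, 1.2936, 0.8876 → R0 = 5.4934
x·lx·mx: 0, 0.789, 1.334, 1.758, 5.0808, 6.468, 5.3256 → Σ = 20.7554
T = 20.7554 / 5.4934 = 3.778243… → 3.78

3.78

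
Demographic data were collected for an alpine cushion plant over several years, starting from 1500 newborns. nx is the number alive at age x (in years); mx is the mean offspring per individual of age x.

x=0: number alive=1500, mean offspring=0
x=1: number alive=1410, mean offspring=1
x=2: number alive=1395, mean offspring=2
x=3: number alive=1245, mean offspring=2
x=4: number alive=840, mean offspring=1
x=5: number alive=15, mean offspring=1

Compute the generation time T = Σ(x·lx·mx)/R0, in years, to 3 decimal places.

2.372

lx = nx/n0 = nx/1500: 1, 0.94, 0.93, 0.83, 0.56, 0.01
lx·mx: 0, 0.94, 1.86, 1.66, 0.56, 0.01 → R0 = 5.03
x·lx·mx: 0, 0.94, 3.72, 4.98, 2.24, 0.05 → Σ = 11.93
T = 11.93 / 5.03 = 2.371769… → 2.372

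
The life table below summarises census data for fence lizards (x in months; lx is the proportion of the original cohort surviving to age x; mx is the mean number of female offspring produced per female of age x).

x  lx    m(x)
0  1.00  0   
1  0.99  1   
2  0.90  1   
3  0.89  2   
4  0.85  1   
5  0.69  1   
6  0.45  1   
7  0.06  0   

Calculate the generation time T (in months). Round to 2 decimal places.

3.12

lx·mx: 0, 0.99, 0.9, 1.78, 0.85, 0.69, 0.45, 0 → R0 = 5.66
x·lx·mx: 0, 0.99, 1.8, 5.34, 3.4, 3.45, 2.7, 0 → Σ = 17.68
T = 17.68 / 5.66 = 3.123675… → 3.12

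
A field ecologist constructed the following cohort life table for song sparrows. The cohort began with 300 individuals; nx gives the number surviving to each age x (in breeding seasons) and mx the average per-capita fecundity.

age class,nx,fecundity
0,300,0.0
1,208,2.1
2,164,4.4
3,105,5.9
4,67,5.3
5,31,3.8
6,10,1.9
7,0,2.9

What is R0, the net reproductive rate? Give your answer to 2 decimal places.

7.57

lx = nx/n0 = nx/300: 1, 0.69333…, 0.54667…, 0.35, 0.22333…, 0.10333…, 0.03333…, 0
lx·mx by age: 0, 1.456…, 2.405333…, 2.065, 1.183667…, 0.392667…, 0.063333…, 0
R0 = Σ lx·mx = 7.566… → 7.57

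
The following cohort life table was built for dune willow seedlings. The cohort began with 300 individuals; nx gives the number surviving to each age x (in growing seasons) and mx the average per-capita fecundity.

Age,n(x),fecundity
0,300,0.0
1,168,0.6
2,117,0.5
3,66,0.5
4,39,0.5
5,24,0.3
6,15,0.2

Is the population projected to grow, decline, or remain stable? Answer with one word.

declining

lx = nx/n0 = nx/300: 1, 0.56, 0.39, 0.22, 0.13, 0.08, 0.05
R0 = Σ lx·mx = 0 + 0.336 + 0.195 + 0.11 + 0.065 + 0.024 + 0.01 = 0.74
R0 < 1, so the population is declining.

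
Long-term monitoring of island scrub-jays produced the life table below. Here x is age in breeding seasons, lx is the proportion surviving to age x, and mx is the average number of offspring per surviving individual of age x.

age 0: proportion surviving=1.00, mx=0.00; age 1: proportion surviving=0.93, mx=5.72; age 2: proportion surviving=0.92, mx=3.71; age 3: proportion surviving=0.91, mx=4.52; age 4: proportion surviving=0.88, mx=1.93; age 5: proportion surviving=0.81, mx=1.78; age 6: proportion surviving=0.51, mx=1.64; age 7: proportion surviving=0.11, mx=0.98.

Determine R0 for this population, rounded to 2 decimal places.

16.93

lx·mx by age: 0, 5.3196, 3.4132, 4.1132, 1.6984, 1.4418, 0.8364, 0.1078
R0 = Σ lx·mx = 16.9304 → 16.93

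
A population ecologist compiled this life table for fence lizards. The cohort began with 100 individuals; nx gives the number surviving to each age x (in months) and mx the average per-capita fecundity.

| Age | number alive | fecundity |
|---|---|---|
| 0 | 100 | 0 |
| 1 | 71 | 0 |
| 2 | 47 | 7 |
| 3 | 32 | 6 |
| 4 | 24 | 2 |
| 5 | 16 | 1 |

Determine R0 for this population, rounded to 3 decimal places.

lx = nx/n0 = nx/100: 1, 0.71, 0.47, 0.32, 0.24, 0.16
lx·mx by age: 0, 0, 3.29, 1.92, 0.48, 0.16
R0 = Σ lx·mx = 5.85 → 5.850

5.850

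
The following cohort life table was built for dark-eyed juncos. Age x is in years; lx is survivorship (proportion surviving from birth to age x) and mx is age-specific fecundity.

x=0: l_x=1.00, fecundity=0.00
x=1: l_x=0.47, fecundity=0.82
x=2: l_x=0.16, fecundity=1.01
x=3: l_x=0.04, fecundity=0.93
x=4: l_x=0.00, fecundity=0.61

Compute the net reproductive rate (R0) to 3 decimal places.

0.584

lx·mx by age: 0, 0.3854, 0.1616, 0.0372, 0
R0 = Σ lx·mx = 0.5842 → 0.584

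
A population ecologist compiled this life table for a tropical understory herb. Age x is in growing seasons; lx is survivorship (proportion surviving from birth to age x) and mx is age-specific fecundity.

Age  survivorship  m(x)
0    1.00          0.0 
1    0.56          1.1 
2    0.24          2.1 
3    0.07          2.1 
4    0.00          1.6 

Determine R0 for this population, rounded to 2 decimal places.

1.27

lx·mx by age: 0, 0.616, 0.504, 0.147, 0
R0 = Σ lx·mx = 1.267 → 1.27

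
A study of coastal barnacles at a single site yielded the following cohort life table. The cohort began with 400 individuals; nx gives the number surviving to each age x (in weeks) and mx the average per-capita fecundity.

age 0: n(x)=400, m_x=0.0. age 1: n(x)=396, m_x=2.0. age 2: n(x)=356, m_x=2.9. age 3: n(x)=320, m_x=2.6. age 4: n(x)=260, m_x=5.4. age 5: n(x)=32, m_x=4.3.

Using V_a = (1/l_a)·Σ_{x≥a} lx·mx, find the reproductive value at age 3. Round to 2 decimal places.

lx = nx/n0 = nx/400: 1, 0.99, 0.89, 0.8, 0.65, 0.08
lx·mx for x ≥ 3: 2.08, 3.51, 0.344 → sum = 5.934
V_3 = 5.934 / l_3 = 5.934 / 0.8 = 7.4175 → 7.42

7.42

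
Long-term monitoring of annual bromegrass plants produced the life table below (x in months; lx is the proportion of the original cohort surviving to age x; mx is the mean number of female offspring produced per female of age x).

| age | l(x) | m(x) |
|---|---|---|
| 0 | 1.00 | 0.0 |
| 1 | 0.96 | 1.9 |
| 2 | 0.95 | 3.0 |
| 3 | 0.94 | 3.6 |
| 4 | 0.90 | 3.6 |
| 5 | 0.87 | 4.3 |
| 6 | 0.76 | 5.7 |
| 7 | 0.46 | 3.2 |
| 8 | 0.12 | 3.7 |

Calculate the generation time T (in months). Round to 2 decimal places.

lx·mx: 0, 1.824, 2.85, 3.384, 3.24, 3.741, 4.332, 1.472, 0.444 → R0 = 21.287
x·lx·mx: 0, 1.824, 5.7, 10.152, 12.96, 18.705, 25.992, 10.304, 3.552 → Σ = 89.189
T = 89.189 / 21.287 = 4.189834… → 4.19

4.19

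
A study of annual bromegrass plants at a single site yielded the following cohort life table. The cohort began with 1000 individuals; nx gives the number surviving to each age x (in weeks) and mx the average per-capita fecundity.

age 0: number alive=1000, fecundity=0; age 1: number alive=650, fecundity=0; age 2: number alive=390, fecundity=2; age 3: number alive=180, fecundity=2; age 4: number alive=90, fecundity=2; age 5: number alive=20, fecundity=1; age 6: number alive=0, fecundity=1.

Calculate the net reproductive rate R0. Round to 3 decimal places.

1.340

lx = nx/n0 = nx/1000: 1, 0.65, 0.39, 0.18, 0.09, 0.02, 0
lx·mx by age: 0, 0, 0.78, 0.36, 0.18, 0.02, 0
R0 = Σ lx·mx = 1.34 → 1.340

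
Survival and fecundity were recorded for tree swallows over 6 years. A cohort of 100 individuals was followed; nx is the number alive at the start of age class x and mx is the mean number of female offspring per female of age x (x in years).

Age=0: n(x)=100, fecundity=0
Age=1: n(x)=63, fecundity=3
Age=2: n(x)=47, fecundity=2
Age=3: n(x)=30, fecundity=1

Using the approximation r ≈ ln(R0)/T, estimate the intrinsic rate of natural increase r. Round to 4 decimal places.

0.7648

lx = nx/n0 = nx/100: 1, 0.63, 0.47, 0.3
R0 = Σ lx·mx = 0 + 1.89 + 0.94 + 0.3 = 3.13
Σ x·lx·mx = 4.67; T = 4.67/3.13 = 1.49201…
r ≈ ln(R0)/T = ln(3.13)/1.49201… = 0.764761… → 0.7648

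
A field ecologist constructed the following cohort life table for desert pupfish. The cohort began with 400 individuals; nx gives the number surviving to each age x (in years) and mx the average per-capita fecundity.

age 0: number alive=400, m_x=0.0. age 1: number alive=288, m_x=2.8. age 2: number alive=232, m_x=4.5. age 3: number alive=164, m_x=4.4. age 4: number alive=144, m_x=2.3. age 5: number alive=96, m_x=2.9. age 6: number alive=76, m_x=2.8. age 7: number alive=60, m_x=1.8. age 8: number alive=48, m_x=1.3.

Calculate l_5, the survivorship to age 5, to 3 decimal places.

0.240

l_5 = n_5/n_0 = 96/400 = 0.24 → 0.240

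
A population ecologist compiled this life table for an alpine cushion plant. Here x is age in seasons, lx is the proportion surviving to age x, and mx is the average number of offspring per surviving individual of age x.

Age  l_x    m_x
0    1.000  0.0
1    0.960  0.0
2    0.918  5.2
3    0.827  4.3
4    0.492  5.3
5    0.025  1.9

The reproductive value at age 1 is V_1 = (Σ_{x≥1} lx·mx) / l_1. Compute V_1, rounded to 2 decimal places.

lx·mx for x ≥ 1: 0, 4.7736, 3.5561, 2.6076, 0.0475 → sum = 10.9848
V_1 = 10.9848 / l_1 = 10.9848 / 0.96 = 11.4425 → 11.44

11.44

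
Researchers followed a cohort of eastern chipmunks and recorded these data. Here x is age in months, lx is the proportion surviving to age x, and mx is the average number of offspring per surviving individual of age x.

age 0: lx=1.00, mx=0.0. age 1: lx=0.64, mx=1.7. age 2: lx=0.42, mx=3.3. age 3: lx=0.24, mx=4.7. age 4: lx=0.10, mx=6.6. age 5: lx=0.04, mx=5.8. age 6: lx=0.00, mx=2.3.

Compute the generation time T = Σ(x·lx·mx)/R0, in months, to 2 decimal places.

lx·mx: 0, 1.088, 1.386, 1.128, 0.66, 0.232, 0 → R0 = 4.494
x·lx·mx: 0, 1.088, 2.772, 3.384, 2.64, 1.16, 0 → Σ = 11.044
T = 11.044 / 4.494 = 2.457499… → 2.46

2.46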